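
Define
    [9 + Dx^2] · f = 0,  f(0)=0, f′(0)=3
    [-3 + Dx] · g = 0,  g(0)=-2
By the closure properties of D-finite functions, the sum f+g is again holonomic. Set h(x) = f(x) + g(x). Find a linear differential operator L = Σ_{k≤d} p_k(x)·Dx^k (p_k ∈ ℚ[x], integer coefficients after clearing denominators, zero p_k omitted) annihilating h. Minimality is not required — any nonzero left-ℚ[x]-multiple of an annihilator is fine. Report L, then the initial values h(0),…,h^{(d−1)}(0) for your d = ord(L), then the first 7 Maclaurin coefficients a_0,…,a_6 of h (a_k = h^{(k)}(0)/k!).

f: a_k = 0, 3, 0, -9/2, 0, 81/40, 0, …
g: a_k = -2, -6, -9, -9, -27/4, -81/20, -81/40, …
Weyl lclm of L_f,L_g ⇒ L₀ (ord ≤ 3).
L = -27 + 9·Dx - 3·Dx^2 + Dx^3  (order 3).
h: a_k = -2, -3, -9, -27/2, -27/4, -81/40, -81/40, …
ICs: h(0) = -2, h′(0) = -3, h′′(0) = -18.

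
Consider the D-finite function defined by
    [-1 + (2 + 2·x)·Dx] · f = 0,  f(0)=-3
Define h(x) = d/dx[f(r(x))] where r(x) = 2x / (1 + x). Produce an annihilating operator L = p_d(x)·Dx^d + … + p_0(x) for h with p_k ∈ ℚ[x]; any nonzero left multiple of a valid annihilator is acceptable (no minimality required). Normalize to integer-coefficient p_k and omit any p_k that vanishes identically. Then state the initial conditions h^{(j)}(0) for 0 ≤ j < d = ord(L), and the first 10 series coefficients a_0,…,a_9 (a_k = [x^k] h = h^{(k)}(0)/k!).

L = (-3 - 6·x) + (-1 - 4·x - 3·x^2)·Dx  (order 1).
h: a_k = -3, 9, -45/2, 111/2, -1125/8, 2943/8, -15813/16, 43335/16, -963873/128, 2708355/128, …
ICs: h(0) = -3.

f: a_k = -3, -3/2, 3/8, -3/16, 15/128, -21/256, 63/1024, -99/2048, 1287/32768, -2145/65536, …
Change of var in L_f (x↦r) gives L₀.
h=h₀': d/dx-closure on L₀ ⇒ L.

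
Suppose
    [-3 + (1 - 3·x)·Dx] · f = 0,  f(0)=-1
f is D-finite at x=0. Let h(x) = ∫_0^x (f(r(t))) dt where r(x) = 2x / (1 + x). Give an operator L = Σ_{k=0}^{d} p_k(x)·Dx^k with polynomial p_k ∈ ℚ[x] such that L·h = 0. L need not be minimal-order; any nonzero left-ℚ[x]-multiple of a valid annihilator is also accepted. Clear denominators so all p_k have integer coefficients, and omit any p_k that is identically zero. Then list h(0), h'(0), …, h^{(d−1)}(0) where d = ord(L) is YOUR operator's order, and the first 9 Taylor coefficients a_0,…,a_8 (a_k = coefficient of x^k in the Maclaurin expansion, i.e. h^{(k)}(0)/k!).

f: a_k = -1, -3, -9, -27, -81, -243, -729, -2187, -6561, …
h₀=f(r): pull back L_f along r ⇒ L₀.
Integrate: L := L₀·Dx.
L = 6·Dx + (-1 + 4·x + 5·x^2)·Dx^2  (order 2).
h: a_k = 0, -1, -3, -10, -75/2, -150, -625, -18750/7, -46875/4, …
ICs: h(0) = 0, h′(0) = -1.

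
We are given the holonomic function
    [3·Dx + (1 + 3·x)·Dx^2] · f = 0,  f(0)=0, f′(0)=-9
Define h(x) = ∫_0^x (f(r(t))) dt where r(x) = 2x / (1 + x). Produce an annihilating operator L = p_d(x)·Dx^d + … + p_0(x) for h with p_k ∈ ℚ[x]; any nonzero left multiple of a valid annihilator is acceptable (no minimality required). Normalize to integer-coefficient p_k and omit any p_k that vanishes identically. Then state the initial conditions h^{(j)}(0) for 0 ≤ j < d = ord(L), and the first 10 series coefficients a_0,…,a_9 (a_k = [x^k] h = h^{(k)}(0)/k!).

f: a_k = 0, -9, 27/2, -27, 243/4, -729/5, 729/2, -6561/7, 19683/8, -6561, …
h₀=f(r): pull back L_f along r ⇒ L₀.
h=∫h₀ ⇒ L = L₀·Dx.
L = (8 + 14·x)·Dx^2 + (1 + 8·x + 7·x^2)·Dx^3  (order 3).
h: a_k = 0, 0, -9, 24, -171/2, 360, -8403/5, 58824/7, -1235313/28, 240200, …
ICs: h(0) = 0, h′(0) = 0, h′′(0) = -18.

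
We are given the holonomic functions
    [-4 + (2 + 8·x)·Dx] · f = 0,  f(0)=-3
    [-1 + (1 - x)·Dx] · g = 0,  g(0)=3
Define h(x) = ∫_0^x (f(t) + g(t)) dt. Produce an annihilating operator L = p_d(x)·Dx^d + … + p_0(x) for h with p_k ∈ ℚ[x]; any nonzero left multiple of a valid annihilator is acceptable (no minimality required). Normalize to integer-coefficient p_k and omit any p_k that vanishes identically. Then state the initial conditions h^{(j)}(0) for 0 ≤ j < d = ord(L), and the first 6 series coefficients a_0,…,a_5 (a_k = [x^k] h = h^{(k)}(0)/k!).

L = (8 + 12·x)·Dx + (-6 - 8·x - 36·x^2)·Dx^2 + (-1 + 3·x + 22·x^2 - 24·x^3)·Dx^3  (order 3).
h: a_k = 0, 0, -3/2, 3, -9/4, 33/5, …
ICs: h(0) = 0, h′(0) = 0, h′′(0) = -3.

f: a_k = -3, -6, 6, -12, 30, -84, …
g: a_k = 3, 3, 3, 3, 3, 3, …
f+g: L₀ = lclm(L_f,L_g), ord ≤ 1+1.
h=∫h₀ ⇒ L = L₀·Dx.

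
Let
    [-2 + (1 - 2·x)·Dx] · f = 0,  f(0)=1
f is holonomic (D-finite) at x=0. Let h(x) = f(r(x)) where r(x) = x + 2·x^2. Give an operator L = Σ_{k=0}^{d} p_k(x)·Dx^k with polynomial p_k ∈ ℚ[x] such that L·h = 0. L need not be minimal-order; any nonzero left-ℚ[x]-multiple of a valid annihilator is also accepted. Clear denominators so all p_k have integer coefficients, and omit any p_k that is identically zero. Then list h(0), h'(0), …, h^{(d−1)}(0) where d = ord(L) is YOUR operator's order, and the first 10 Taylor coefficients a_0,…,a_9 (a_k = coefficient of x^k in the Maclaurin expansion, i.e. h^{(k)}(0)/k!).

f: a_k = 1, 2, 4, 8, 16, 32, 64, 128, 256, 512, …
L₀ from L_f via x↦r, Dx↦r'^{-1}Dx.
L = (2 + 8·x) + (-1 + 2·x + 4·x^2)·Dx  (order 1).
h: a_k = 1, 2, 8, 24, 80, 256, 832, 2688, 8704, 28160, …
ICs: h(0) = 1.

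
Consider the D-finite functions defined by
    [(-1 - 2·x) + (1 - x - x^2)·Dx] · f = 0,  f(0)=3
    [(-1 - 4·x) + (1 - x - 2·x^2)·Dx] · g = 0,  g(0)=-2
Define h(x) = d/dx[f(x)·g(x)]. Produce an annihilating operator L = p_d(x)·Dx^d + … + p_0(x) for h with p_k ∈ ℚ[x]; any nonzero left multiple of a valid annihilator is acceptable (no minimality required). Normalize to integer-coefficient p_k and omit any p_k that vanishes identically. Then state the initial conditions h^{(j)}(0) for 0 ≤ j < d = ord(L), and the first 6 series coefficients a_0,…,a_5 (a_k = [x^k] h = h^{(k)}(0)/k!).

L = (12 + 6·x - 36·x^2 - 112·x^3 + 36·x^4 + 180·x^5 + 80·x^6) + (-2 + 21·x^2 - 8·x^3 - 50·x^4 + 3·x^5 + 42·x^6 + 16·x^7)·Dx  (order 1).
h: a_k = -12, -72, -234, -720, -1920, -4932, …
ICs: h(0) = -12.

f: a_k = 3, 3, 6, 9, 15, 24, …
g: a_k = -2, -2, -6, -10, -22, -42, …
Product ⇒ symmetric product L₀, ord ≤ 1.
Derive L from L₀ (diff closure).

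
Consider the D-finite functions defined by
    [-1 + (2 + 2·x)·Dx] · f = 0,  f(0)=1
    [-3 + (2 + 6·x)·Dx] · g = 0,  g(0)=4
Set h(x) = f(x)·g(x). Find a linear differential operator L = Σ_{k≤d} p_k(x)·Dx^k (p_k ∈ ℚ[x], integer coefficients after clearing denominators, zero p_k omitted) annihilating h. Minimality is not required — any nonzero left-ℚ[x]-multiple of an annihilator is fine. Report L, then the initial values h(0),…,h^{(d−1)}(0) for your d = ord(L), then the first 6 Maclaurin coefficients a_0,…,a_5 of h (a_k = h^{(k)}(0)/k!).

L = (-2 - 3·x) + (1 + 4·x + 3·x^2)·Dx  (order 1).
h: a_k = 4, 8, -2, 4, -17/2, 19, …
ICs: h(0) = 4.

f: a_k = 1, 1/2, -1/8, 1/16, -5/128, 7/256, …
g: a_k = 4, 6, -9/2, 27/4, -405/32, 1701/64, …
L₀ := L_f ⊗_s L_g (sym. prod.), ord ≤ 1.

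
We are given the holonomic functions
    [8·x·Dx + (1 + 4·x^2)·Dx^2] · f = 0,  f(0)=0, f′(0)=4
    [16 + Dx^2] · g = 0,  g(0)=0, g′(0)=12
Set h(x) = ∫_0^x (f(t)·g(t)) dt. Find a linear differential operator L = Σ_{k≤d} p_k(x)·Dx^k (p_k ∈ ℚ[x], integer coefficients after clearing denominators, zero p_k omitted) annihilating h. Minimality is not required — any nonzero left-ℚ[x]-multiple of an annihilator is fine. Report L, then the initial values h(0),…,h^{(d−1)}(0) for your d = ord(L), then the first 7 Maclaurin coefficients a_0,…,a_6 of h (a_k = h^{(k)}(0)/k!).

L = (2560 + 29696·x^2 + 118784·x^4 + 262144·x^6 + 262144·x^8)·Dx + (1536·x + 14336·x^3 + 49152·x^5 + 65536·x^7)·Dx^2 + (240 + 3008·x^2 + 13824·x^4 + 32768·x^6 + 32768·x^8)·Dx^3 + (96·x + 896·x^3 + 3072·x^5 + 4096·x^7)·Dx^4 + (5 + 72·x^2 + 400·x^4 + 1024·x^6 + 1024·x^8)·Dx^5  (order 5).
h: a_k = 0, 0, 0, 16, 0, -192/5, 0, …
ICs: h(0) = 0, h′(0) = 0, h′′(0) = 0, h′′′(0) = 96, h′′′′(0) = 0.

f: a_k = 0, 4, 0, -16/3, 0, 64/5, 0, …
g: a_k = 0, 12, 0, -32, 0, 128/5, 0, …
f·g: L₀ = L_f ⊗_s L_g, ord ≤ 2·2.
∫: right-multiply L₀ by Dx.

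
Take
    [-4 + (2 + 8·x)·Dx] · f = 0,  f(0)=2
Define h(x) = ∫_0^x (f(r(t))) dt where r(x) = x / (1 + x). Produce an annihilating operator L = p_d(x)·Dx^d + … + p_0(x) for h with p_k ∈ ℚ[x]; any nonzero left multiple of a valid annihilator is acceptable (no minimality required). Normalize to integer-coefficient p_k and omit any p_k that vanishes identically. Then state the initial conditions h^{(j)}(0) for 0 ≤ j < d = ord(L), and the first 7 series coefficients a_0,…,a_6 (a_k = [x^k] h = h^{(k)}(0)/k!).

f: a_k = 2, 4, -4, 8, -20, 56, -168, …
h₀=f(r): pull back L_f along r ⇒ L₀.
Integrate: L := L₀·Dx.
L = -2·Dx + (1 + 6·x + 5·x^2)·Dx^2  (order 2).
h: a_k = 0, 2, 2, -8/3, 5, -12, 34, …
ICs: h(0) = 0, h′(0) = 2.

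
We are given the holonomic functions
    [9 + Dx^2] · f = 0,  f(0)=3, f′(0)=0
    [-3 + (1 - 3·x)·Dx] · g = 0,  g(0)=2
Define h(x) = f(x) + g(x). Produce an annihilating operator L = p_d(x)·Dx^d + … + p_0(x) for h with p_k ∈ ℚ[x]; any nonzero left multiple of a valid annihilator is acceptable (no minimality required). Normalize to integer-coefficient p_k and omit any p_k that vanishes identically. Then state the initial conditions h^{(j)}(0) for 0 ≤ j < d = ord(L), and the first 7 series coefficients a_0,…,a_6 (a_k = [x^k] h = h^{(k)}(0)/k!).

L = (-63 + 54·x - 81·x^2) + (9 - 45·x + 81·x^2 - 81·x^3)·Dx + (-7 + 6·x - 9·x^2)·Dx^2 + (1 - 5·x + 9·x^2 - 9·x^3)·Dx^3  (order 3).
h: a_k = 5, 6, 9/2, 54, 1377/8, 486, 116397/80, …
ICs: h(0) = 5, h′(0) = 6, h′′(0) = 9.

f: a_k = 3, 0, -27/2, 0, 81/8, 0, -243/80, …
g: a_k = 2, 6, 18, 54, 162, 486, 1458, …
Weyl lclm of L_f,L_g ⇒ L₀ (ord ≤ 3).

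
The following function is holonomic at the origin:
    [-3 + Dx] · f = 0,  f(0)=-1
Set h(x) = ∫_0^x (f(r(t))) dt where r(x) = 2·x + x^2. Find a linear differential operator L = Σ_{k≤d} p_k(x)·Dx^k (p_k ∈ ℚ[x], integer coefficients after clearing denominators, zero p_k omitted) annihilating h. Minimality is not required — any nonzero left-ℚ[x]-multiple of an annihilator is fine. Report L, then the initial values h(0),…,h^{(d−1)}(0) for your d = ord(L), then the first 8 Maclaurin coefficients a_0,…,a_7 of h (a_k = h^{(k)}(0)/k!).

f: a_k = -1, -3, -9/2, -9/2, -27/8, -81/40, -81/80, -243/560, …
L₀ from L_f via x↦r, Dx↦r'^{-1}Dx.
∫: right-multiply L₀ by Dx.
L = (-6 - 6·x)·Dx + Dx^2  (order 2).
h: a_k = 0, -1, -3, -7, -27/2, -45/2, -333/10, -3123/70, …
ICs: h(0) = 0, h′(0) = -1.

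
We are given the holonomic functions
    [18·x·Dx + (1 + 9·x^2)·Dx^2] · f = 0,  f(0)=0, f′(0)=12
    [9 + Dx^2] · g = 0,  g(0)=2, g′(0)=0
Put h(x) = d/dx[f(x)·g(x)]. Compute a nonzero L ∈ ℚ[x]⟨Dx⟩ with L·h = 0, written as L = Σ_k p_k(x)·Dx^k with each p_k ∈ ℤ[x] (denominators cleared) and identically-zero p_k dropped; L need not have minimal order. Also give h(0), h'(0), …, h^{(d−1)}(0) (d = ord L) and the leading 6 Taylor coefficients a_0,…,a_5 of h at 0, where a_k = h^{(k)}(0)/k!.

L = (8910 + 214326·x^2 + 3024621·x^4 + 5668704·x^6 + 6377292·x^8 + 9565938·x^10 + 43046721·x^12) + (5508·x + 207036·x^3 + 1837080·x^5 + 4723920·x^7 + 10628820·x^9 + 19131876·x^11)·Dx + (1080 + 27540·x^2 + 389286·x^4 + 971028·x^6 + 1889568·x^8 + 4251528·x^10 + 9565938·x^12)·Dx^2 + (612·x + 23004·x^3 + 204120·x^5 + 524880·x^7 + 1180980·x^9 + 2125764·x^11)·Dx^3 + (10 + 414·x^2 + 5913·x^4 + 37908·x^6 + 131220·x^8 + 354294·x^10 + 531441·x^12)·Dx^4  (order 4).
h: a_k = 24, 0, -540, 0, 3969, 0, …
ICs: h(0) = 24, h′(0) = 0, h′′(0) = -1080, h′′′(0) = 0.

f: a_k = 0, 12, 0, -36, 0, 972/5, …
g: a_k = 2, 0, -9, 0, 27/4, 0, …
h₀=f·g: eliminate ⇒ L₀, order ≤ 2·2.
Differentiate: ansatz ord ≤ ord L₀ ⇒ L.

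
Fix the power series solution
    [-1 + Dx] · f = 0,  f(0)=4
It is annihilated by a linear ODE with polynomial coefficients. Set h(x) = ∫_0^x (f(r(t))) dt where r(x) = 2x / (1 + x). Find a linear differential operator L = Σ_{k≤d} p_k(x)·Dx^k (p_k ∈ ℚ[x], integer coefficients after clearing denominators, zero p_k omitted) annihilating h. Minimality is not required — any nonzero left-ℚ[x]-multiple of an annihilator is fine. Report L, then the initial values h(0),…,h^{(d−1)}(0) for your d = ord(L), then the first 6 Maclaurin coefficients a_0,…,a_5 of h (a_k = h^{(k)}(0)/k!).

f: a_k = 4, 4, 2, 2/3, 1/6, 1/30, …
L₀ from L_f via x↦r, Dx↦r'^{-1}Dx.
Integrate: L := L₀·Dx.
L = -2·Dx + (1 + 2·x + x^2)·Dx^2  (order 2).
h: a_k = 0, 4, 4, 0, -2/3, 8/15, …
ICs: h(0) = 0, h′(0) = 4.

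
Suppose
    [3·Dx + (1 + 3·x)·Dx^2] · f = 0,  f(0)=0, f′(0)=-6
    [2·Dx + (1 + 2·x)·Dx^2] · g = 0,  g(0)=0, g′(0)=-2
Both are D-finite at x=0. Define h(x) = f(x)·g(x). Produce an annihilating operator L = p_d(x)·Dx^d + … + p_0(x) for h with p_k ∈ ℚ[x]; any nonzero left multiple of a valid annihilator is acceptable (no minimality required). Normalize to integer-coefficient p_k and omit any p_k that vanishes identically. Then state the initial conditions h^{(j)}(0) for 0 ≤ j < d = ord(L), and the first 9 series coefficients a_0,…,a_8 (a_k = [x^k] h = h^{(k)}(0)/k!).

f: a_k = 0, -6, 9, -18, 81/2, -486/5, 243, -4374/7, 6561/4, …
g: a_k = 0, -2, 2, -8/3, 4, -32/5, 32/3, -128/7, 32, …
Product ⇒ symmetric product L₀, ord ≤ 4.
L = (156 + 720·x + 864·x^2)·Dx + (310 + 2244·x + 5400·x^2 + 4320·x^3)·Dx^2 + (88 + 860·x + 3132·x^2 + 5040·x^3 + 3024·x^4)·Dx^3 + (5 + 62·x + 305·x^2 + 744·x^3 + 900·x^4 + 432·x^5)·Dx^4  (order 4).
h: a_k = 0, 0, 12, -30, 70, -165, 1989/5, -982, 86724/35, …
ICs: h(0) = 0, h′(0) = 0, h′′(0) = 24, h′′′(0) = -180.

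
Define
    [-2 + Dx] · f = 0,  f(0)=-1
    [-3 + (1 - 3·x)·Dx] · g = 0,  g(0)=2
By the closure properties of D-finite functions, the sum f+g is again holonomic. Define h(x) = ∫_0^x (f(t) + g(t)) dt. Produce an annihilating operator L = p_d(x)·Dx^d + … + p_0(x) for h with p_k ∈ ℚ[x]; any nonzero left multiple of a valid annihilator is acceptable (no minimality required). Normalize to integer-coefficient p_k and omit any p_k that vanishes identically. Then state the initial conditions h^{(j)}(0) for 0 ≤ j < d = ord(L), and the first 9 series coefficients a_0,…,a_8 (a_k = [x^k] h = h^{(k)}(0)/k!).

f: a_k = -1, -2, -2, -4/3, -2/3, -4/15, -4/45, -8/315, -2/315, …
g: a_k = 2, 6, 18, 54, 162, 486, 1458, 4374, 13122, …
f+g: L₀ = lclm(L_f,L_g), ord ≤ 1+1.
h=∫₀ˣh₀: take L = L₀·Dx.
L = (24 + 36·x)·Dx + (-14 - 24·x + 36·x^2)·Dx^2 + (1 + 3·x - 18·x^2)·Dx^3  (order 3).
h: a_k = 0, 1, 2, 16/3, 79/6, 484/15, 3643/45, 65606/315, 688901/1260, …
ICs: h(0) = 0, h′(0) = 1, h′′(0) = 4.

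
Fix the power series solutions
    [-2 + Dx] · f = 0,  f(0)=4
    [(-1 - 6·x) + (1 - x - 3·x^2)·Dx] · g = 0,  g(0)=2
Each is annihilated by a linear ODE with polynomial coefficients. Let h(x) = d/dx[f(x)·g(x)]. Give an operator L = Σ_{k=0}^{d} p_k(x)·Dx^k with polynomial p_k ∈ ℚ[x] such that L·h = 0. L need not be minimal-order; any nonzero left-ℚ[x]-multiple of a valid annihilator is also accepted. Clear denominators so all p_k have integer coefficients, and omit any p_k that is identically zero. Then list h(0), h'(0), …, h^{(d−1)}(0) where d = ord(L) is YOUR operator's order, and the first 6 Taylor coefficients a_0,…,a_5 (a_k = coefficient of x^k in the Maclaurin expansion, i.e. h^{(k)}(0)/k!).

f: a_k = 4, 8, 8, 16/3, 8/3, 16/15, …
g: a_k = 2, 2, 8, 14, 38, 80, …
h₀=f·g: eliminate ⇒ L₀, order ≤ 1·1.
h=h₀': d/dx-closure on L₀ ⇒ L.
L = (16 + 30·x - 2·x^2 - 48·x^3 + 36·x^4) + (-3 - x + 19·x^2 + 6·x^3 - 18·x^4)·Dx  (order 1).
h: a_k = 24, 128, 440, 1376, 11792/3, 163696/15, …
ICs: h(0) = 24.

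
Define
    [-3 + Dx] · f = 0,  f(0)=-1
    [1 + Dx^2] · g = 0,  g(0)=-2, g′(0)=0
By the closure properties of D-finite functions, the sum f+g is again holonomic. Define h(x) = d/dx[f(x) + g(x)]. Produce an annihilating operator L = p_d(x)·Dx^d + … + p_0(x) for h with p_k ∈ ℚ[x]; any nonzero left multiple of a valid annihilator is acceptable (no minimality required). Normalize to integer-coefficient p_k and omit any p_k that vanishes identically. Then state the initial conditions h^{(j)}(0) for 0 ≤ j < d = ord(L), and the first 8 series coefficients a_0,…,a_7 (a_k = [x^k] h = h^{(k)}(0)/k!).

f: a_k = -1, -3, -9/2, -9/2, -27/8, -81/40, -81/80, -243/560, …
g: a_k = -2, 0, 1, 0, -1/12, 0, 1/360, 0, …
L₀ := lclm(L_f,L_g); ord L₀ ≤ 1+2.
Derive L from L₀ (diff closure).
L = 3 - Dx + 3·Dx^2 - Dx^3  (order 3).
h: a_k = -3, -7, -27/2, -83/6, -81/8, -727/120, -243/80, -6563/5040, …
ICs: h(0) = -3, h′(0) = -7, h′′(0) = -27.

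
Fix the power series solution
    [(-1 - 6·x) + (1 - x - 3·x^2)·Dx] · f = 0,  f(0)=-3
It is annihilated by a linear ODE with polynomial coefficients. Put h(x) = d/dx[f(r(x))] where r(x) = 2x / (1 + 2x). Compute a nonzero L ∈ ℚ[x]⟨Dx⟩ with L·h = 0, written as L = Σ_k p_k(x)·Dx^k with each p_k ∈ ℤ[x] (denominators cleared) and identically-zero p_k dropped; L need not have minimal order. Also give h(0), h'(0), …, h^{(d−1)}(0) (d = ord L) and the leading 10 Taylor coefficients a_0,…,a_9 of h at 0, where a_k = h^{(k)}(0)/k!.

L = (12 + 72·x + 576·x^2 + 672·x^3) + (-1 - 18·x - 48·x^2 + 136·x^3 + 336·x^4)·Dx  (order 1).
h: a_k = -6, -72, 0, -1728, 4320, -41472, 169344, -1050624, 4976640, -26818560, …
ICs: h(0) = -6.

f: a_k = -3, -3, -12, -21, -57, -120, -291, -651, -1524, -3477, …
L₀ from L_f via x↦r, Dx↦r'^{-1}Dx.
Derive L from L₀ (diff closure).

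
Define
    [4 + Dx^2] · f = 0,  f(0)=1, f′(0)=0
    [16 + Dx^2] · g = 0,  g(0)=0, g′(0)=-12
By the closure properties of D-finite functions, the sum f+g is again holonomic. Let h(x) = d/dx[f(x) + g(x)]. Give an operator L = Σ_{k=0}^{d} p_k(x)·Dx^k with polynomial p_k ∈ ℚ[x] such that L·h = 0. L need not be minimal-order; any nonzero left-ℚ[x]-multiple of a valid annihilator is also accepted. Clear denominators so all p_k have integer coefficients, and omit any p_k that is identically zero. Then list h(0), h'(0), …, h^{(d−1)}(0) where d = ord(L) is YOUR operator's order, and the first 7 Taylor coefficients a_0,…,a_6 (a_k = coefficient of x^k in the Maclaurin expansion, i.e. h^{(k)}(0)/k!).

L = 64 + 20·Dx^2 + Dx^4  (order 4).
h: a_k = -12, -4, 96, 8/3, -128, -8/15, 1024/15, …
ICs: h(0) = -12, h′(0) = -4, h′′(0) = 192, h′′′(0) = 16.

f: a_k = 1, 0, -2, 0, 2/3, 0, -4/45, …
g: a_k = 0, -12, 0, 32, 0, -128/5, 0, …
Weyl lclm of L_f,L_g ⇒ L₀ (ord ≤ 4).
h₀' ⇒ L via d/dx closure of L₀.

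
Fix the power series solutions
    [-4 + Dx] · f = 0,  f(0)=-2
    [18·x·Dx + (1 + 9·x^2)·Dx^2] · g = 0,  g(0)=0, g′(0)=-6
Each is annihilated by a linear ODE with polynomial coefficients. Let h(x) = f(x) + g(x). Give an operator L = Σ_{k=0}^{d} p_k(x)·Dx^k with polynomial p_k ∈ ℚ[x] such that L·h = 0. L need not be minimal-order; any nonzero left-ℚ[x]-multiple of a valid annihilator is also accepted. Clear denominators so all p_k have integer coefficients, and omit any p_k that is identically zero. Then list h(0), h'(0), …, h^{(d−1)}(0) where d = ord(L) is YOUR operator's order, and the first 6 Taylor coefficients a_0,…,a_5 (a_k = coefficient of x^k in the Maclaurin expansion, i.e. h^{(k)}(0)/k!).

f: a_k = -2, -8, -16, -64/3, -64/3, -256/15, …
g: a_k = 0, -6, 0, 18, 0, -486/5, …
h₀=f+g: left-lcm gives L₀, ord ≤ 3.
L = (36 - 144·x - 972·x^2 - 1296·x^3)·Dx + (-17 + 99·x^2 - 648·x^4)·Dx^2 + (2 + 9·x + 36·x^2 + 81·x^3 + 162·x^4)·Dx^3  (order 3).
h: a_k = -2, -14, -16, -10/3, -64/3, -1714/15, …
ICs: h(0) = -2, h′(0) = -14, h′′(0) = -32.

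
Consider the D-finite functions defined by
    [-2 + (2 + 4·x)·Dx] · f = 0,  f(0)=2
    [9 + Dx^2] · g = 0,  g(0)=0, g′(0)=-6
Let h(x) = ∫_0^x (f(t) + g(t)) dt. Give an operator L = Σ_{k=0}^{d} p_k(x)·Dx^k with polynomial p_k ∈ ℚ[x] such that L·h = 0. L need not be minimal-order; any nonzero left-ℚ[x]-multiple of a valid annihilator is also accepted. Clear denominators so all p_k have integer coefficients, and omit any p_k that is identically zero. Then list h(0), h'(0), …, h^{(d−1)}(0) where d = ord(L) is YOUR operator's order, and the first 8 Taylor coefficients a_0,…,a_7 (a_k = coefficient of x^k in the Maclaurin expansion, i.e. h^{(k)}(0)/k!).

f: a_k = 2, 2, -1, 1, -5/4, 7/4, -21/8, 33/8, …
g: a_k = 0, -6, 0, 9, 0, -81/20, 0, 243/280, …
Weyl lclm of L_f,L_g ⇒ L₀ (ord ≤ 3).
∫: right-multiply L₀ by Dx.
L = (-27 - 81·x - 81·x^2)·Dx + (18 + 117·x + 243·x^2 + 162·x^3)·Dx^2 + (-3 - 9·x - 9·x^2)·Dx^3 + (2 + 13·x + 27·x^2 + 18·x^3)·Dx^4  (order 4).
h: a_k = 0, 2, -2, -1/3, 5/2, -1/4, -23/60, -3/8, …
ICs: h(0) = 0, h′(0) = 2, h′′(0) = -4, h′′′(0) = -2.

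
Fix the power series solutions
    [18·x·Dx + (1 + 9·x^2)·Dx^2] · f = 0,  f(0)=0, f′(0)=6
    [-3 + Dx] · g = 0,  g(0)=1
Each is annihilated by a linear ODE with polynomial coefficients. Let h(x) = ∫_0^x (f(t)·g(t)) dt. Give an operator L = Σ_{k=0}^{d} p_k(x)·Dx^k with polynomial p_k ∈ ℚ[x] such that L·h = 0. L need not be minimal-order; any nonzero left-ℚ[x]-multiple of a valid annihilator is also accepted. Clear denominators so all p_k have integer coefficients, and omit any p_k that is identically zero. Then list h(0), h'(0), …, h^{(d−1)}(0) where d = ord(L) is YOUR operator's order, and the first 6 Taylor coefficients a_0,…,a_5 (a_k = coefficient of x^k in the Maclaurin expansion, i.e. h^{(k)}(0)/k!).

L = (9 - 54·x + 81·x^2)·Dx + (-6 + 18·x - 54·x^2)·Dx^2 + (1 + 9·x^2)·Dx^3  (order 3).
h: a_k = 0, 0, 3, 6, 9/4, -27/5, …
ICs: h(0) = 0, h′(0) = 0, h′′(0) = 6.

f: a_k = 0, 6, 0, -18, 0, 486/5, …
g: a_k = 1, 3, 9/2, 9/2, 27/8, 81/40, …
Sym-product of L_f,L_g gives L₀ (≤ ord 2).
∫: right-multiply L₀ by Dx.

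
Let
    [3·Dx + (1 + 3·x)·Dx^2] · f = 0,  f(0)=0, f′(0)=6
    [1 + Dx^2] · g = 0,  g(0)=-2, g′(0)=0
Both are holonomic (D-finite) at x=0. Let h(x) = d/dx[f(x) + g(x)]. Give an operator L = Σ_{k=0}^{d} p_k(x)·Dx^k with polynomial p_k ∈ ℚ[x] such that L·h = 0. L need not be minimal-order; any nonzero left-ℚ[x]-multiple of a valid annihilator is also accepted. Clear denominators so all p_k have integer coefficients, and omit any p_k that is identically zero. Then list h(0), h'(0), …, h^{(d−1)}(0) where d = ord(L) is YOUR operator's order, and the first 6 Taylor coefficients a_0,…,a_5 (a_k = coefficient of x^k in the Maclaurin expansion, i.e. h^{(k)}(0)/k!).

f: a_k = 0, 6, -9, 18, -81/2, 486/5, …
g: a_k = -2, 0, 1, 0, -1/12, 0, …
L₀ := lclm(L_f,L_g); ord L₀ ≤ 2+2.
Derive L from L₀ (diff closure).
L = (165 + 18·x + 27·x^2) + (19 + 63·x + 27·x^2 + 27·x^3)·Dx + (165 + 18·x + 27·x^2)·Dx^2 + (19 + 63·x + 27·x^2 + 27·x^3)·Dx^3  (order 3).
h: a_k = 6, -16, 54, -487/3, 486, -87479/60, …
ICs: h(0) = 6, h′(0) = -16, h′′(0) = 108.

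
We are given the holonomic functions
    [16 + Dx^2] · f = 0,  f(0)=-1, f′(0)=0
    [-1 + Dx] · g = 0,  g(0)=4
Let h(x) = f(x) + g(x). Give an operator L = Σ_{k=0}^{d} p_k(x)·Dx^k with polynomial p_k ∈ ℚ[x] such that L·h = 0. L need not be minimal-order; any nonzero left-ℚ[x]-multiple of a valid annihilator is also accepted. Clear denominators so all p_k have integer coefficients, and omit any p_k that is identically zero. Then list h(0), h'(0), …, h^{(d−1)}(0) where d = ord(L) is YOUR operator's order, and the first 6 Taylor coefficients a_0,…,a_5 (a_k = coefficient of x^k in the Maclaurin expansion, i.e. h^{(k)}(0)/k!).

f: a_k = -1, 0, 8, 0, -32/3, 0, …
g: a_k = 4, 4, 2, 2/3, 1/6, 1/30, …
f+g: L₀ = lclm(L_f,L_g), ord ≤ 2+1.
L = -16 + 16·Dx - Dx^2 + Dx^3  (order 3).
h: a_k = 3, 4, 10, 2/3, -21/2, 1/30, …
ICs: h(0) = 3, h′(0) = 4, h′′(0) = 20.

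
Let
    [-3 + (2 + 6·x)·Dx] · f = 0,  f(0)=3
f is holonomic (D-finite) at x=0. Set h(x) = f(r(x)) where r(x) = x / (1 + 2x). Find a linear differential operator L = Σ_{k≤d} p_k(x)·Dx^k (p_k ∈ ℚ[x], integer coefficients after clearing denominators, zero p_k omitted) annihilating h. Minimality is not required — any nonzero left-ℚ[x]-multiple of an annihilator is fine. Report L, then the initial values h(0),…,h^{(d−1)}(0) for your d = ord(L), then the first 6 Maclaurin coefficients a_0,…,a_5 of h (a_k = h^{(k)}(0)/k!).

f: a_k = 3, 9/2, -27/8, 81/16, -1215/128, 5103/256, …
h₀=f(r): pull back L_f along r ⇒ L₀.
L = -3 + (2 + 14·x + 20·x^2)·Dx  (order 1).
h: a_k = 3, 9/2, -99/8, 585/16, -14895/128, 101727/256, …
ICs: h(0) = 3.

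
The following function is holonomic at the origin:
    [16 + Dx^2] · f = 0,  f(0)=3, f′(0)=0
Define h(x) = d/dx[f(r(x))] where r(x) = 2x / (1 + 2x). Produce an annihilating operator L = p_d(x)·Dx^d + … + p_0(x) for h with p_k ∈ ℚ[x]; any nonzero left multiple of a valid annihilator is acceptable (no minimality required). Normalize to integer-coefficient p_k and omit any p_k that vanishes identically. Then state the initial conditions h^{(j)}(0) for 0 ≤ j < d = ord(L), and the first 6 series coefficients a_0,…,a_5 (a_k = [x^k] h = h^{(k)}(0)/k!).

L = (88 + 96·x + 96·x^2) + (12 + 72·x + 144·x^2 + 96·x^3)·Dx + (1 + 8·x + 24·x^2 + 32·x^3 + 16·x^4)·Dx^2  (order 2).
h: a_k = 0, -192, 1152, -2560, -5120, 351232/5, …
ICs: h(0) = 0, h′(0) = -192.

f: a_k = 3, 0, -24, 0, 32, 0, …
h₀=f(r): pull back L_f along r ⇒ L₀.
Derive L from L₀ (diff closure).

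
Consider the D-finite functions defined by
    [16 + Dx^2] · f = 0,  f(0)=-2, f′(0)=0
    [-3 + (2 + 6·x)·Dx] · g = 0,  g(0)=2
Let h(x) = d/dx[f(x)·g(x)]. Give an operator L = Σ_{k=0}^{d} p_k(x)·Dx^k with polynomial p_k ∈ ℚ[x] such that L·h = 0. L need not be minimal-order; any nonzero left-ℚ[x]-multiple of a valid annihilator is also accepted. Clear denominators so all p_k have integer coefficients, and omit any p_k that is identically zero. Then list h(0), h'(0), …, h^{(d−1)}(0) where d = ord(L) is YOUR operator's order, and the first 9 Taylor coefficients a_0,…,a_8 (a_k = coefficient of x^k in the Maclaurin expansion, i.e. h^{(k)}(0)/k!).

L = (9613 + 83712·x + 273024·x^2 + 442368·x^3 + 331776·x^4) + (-444 - 5940·x - 20736·x^2 - 20736·x^3)·Dx + (364 + 3720·x + 14796·x^2 + 27648·x^3 + 20736·x^4)·Dx^2  (order 2).
h: a_k = -6, 73, 495/4, -6337/24, -11705/64, 337609/1920, 1817053/7680, -82369729/322560, 71482821/573440, …
ICs: h(0) = -6, h′(0) = 73.

f: a_k = -2, 0, 16, 0, -64/3, 0, 512/45, 0, -1024/315, …
g: a_k = 2, 3, -9/4, 27/8, -405/64, 1701/128, -15309/512, 72171/1024, -2814669/16384, …
f·g: L₀ = L_f ⊗_s L_g, ord ≤ 2·1.
Differentiate: ansatz ord ≤ ord L₀ ⇒ L.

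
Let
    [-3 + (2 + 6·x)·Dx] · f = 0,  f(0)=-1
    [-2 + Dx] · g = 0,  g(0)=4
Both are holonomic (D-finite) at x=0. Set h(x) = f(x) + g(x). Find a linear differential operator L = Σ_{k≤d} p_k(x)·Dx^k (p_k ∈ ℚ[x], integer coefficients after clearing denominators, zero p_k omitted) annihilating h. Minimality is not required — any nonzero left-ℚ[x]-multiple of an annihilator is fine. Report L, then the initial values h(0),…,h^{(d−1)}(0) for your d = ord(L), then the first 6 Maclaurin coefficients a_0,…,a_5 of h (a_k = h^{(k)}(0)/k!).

f: a_k = -1, -3/2, 9/8, -27/16, 405/128, -1701/256, …
g: a_k = 4, 8, 8, 16/3, 8/3, 16/15, …
h₀=f+g: left-lcm gives L₀, ord ≤ 2.
L = (42 + 72·x) + (-25 - 96·x - 144·x^2)·Dx + (2 + 30·x + 72·x^2)·Dx^2  (order 2).
h: a_k = 3, 13/2, 73/8, 175/48, 2239/384, -21419/3840, …
ICs: h(0) = 3, h′(0) = 13/2.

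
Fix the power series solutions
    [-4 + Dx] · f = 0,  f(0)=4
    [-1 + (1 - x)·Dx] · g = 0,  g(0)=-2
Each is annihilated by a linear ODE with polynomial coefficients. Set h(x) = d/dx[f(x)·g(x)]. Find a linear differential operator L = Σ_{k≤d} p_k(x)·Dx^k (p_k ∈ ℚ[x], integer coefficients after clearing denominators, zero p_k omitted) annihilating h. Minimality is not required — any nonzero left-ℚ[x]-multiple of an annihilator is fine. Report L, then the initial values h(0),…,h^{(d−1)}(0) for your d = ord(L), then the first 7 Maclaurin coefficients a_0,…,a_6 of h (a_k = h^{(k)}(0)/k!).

f: a_k = 4, 16, 32, 128/3, 128/3, 512/15, 1024/45, …
g: a_k = -2, -2, -2, -2, -2, -2, -2, …
Product ⇒ symmetric product L₀, ord ≤ 1.
Derive L from L₀ (diff closure).
L = (26 - 40·x + 16·x^2) + (-5 + 9·x - 4·x^2)·Dx  (order 1).
h: a_k = -40, -208, -568, -3296/3, -5144/3, -6992/3, -130552/45, …
ICs: h(0) = -40.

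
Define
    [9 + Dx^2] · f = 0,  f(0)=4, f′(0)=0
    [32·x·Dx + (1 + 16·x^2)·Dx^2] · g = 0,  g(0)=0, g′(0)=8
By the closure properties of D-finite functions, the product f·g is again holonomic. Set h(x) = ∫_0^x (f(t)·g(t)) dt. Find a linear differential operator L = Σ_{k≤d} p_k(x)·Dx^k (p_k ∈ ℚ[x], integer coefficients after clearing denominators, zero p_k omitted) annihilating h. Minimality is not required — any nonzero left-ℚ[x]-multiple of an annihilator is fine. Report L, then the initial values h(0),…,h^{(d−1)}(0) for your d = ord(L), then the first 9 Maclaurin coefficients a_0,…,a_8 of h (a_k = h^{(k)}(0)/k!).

f: a_k = 4, 0, -18, 0, 27/2, 0, -81/20, 0, 729/1120, …
g: a_k = 0, 8, 0, -128/3, 0, 2048/5, 0, -32768/7, 0, …
Sym-product of L_f,L_g gives L₀ (≤ ord 4).
Integrate: L := L₀·Dx.
L = (16425 + 696384·x^2 + 2778624·x^4 + 11943936·x^6 + 47775744·x^8)·Dx + (23616·x + 543744·x^3 + 3981312·x^5 + 21233664·x^7)·Dx^2 + (2050 + 87168·x^2 + 470016·x^4 + 2654208·x^6 + 10616832·x^8)·Dx^3 + (2624·x + 60416·x^3 + 442368·x^5 + 2359296·x^7)·Dx^4 + (25 + 1088·x^2 + 17920·x^4 + 147456·x^6 + 589824·x^8)·Dx^5  (order 5).
h: a_k = 0, 0, 16, 0, -236/3, 0, 6286/15, 0, -467351/140, …
ICs: h(0) = 0, h′(0) = 0, h′′(0) = 32, h′′′(0) = 0, h′′′′(0) = -1888.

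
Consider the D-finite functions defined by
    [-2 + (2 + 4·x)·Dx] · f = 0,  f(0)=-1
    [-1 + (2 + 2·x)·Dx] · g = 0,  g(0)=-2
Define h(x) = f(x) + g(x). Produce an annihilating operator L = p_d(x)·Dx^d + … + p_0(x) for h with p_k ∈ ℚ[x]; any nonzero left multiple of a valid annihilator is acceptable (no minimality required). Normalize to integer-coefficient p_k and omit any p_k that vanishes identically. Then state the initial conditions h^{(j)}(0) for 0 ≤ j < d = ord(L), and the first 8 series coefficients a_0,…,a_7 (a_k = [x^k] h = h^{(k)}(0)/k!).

L = -1 + (3 + 4·x)·Dx + (2 + 6·x + 4·x^2)·Dx^2  (order 2).
h: a_k = -3, -2, 3/4, -5/8, 45/64, -119/128, 693/512, -2145/1024, …
ICs: h(0) = -3, h′(0) = -2.

f: a_k = -1, -1, 1/2, -1/2, 5/8, -7/8, 21/16, -33/16, …
g: a_k = -2, -1, 1/4, -1/8, 5/64, -7/128, 21/512, -33/1024, …
L₀ := lclm(L_f,L_g); ord L₀ ≤ 1+1.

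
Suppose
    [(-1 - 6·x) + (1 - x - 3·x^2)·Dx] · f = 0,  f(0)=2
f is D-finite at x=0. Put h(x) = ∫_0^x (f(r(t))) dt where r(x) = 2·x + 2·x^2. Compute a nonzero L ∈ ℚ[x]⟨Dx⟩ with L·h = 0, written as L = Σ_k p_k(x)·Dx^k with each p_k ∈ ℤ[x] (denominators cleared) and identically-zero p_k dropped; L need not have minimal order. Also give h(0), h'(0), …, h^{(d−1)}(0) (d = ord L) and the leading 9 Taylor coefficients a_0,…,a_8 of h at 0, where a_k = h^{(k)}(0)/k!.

f: a_k = 2, 2, 8, 14, 38, 80, 194, 434, 1016, …
Substitute x→r, Dx→(1/r')Dx; clear ⇒ L₀.
h=∫h₀ ⇒ L = L₀·Dx.
L = (2 + 28·x + 72·x^2 + 48·x^3)·Dx + (-1 + 2·x + 14·x^2 + 24·x^3 + 12·x^4)·Dx^2  (order 2).
h: a_k = 0, 2, 2, 12, 44, 976/5, 888, 28976/7, 19760, …
ICs: h(0) = 0, h′(0) = 2.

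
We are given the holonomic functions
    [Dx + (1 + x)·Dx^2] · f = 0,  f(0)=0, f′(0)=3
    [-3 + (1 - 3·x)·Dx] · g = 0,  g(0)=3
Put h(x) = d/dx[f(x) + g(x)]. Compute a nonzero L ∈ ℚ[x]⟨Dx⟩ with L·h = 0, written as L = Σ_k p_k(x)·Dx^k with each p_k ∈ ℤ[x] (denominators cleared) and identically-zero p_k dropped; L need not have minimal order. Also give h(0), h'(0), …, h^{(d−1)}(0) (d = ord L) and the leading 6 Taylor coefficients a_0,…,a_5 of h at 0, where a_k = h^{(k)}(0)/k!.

L = (-66 - 18·x) + (-52 - 120·x - 36·x^2)·Dx + (7 - 11·x - 27·x^2 - 9·x^3)·Dx^2  (order 2).
h: a_k = 12, 51, 246, 969, 3648, 13119, …
ICs: h(0) = 12, h′(0) = 51.

f: a_k = 0, 3, -3/2, 1, -3/4, 3/5, …
g: a_k = 3, 9, 27, 81, 243, 729, …
f+g: L₀ = lclm(L_f,L_g), ord ≤ 2+1.
Derive L from L₀ (diff closure).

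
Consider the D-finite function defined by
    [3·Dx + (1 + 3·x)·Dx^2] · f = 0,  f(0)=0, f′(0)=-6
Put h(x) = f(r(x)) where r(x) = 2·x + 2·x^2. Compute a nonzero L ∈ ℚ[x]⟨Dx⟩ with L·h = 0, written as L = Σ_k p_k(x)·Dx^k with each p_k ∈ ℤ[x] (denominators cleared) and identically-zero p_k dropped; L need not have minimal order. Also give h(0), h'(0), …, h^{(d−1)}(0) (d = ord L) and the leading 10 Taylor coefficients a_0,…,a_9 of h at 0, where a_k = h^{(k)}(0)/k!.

L = (4 + 12·x + 12·x^2)·Dx + (1 + 8·x + 18·x^2 + 12·x^3)·Dx^2  (order 2).
h: a_k = 0, -12, 24, -72, 252, -4752/5, 3744, -106272/7, 62856, -264384, …
ICs: h(0) = 0, h′(0) = -12.

f: a_k = 0, -6, 9, -18, 81/2, -486/5, 243, -4374/7, 6561/4, -4374, …
Change of var in L_f (x↦r) gives L₀.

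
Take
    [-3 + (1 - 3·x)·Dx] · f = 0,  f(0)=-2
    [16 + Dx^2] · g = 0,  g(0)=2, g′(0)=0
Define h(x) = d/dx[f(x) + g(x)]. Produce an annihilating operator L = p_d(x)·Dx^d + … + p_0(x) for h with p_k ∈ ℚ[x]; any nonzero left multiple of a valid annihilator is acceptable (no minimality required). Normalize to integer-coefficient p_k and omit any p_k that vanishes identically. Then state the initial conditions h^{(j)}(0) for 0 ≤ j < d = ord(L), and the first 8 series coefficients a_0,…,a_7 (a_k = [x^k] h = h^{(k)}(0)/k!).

f: a_k = -2, -6, -18, -54, -162, -486, -1458, -4374, …
g: a_k = 2, 0, -16, 0, 64/3, 0, -512/45, 0, …
h₀=f+g: left-lcm gives L₀, ord ≤ 3.
h=h₀': d/dx-closure on L₀ ⇒ L.
L = (5952 - 4608·x + 6912·x^2) + (-560 + 2448·x - 3456·x^2 + 3456·x^3)·Dx + (372 - 288·x + 432·x^2)·Dx^2 + (-35 + 153·x - 216·x^2 + 216·x^3)·Dx^3  (order 3).
h: a_k = -6, -68, -162, -1688/3, -2430, -132244/15, -30618, -33059248/315, …
ICs: h(0) = -6, h′(0) = -68, h′′(0) = -324.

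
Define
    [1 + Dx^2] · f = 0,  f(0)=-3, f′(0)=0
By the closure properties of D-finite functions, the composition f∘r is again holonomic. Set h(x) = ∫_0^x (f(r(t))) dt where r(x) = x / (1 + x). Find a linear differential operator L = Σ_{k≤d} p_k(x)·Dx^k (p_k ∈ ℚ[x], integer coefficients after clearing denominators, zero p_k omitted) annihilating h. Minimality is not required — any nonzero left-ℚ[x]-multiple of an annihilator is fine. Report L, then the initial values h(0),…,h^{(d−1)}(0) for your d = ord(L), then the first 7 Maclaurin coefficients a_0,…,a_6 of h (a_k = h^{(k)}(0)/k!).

f: a_k = -3, 0, 3/2, 0, -1/8, 0, 1/240, …
h₀=f(r): pull back L_f along r ⇒ L₀.
h=∫₀ˣh₀: take L = L₀·Dx.
L = Dx + (2 + 6·x + 6·x^2 + 2·x^3)·Dx^2 + (1 + 4·x + 6·x^2 + 4·x^3 + x^4)·Dx^3  (order 3).
h: a_k = 0, -3, 0, 1/2, -3/4, 7/8, -11/12, …
ICs: h(0) = 0, h′(0) = -3, h′′(0) = 0.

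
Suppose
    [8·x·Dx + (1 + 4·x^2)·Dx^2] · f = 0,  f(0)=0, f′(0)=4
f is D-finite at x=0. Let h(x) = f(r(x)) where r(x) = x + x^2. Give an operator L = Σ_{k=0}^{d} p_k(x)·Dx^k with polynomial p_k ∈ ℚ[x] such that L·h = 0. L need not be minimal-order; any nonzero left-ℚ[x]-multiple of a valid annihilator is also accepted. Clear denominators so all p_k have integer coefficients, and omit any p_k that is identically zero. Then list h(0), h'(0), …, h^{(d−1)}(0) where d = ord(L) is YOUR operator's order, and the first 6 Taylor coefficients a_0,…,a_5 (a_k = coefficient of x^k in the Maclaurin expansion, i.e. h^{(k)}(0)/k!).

f: a_k = 0, 4, 0, -16/3, 0, 64/5, …
Substitute x→r, Dx→(1/r')Dx; clear ⇒ L₀.
L = (-2 + 8·x + 32·x^2 + 48·x^3 + 24·x^4)·Dx + (1 + 2·x + 4·x^2 + 16·x^3 + 20·x^4 + 8·x^5)·Dx^2  (order 2).
h: a_k = 0, 4, 4, -16/3, -16, -16/5, …
ICs: h(0) = 0, h′(0) = 4.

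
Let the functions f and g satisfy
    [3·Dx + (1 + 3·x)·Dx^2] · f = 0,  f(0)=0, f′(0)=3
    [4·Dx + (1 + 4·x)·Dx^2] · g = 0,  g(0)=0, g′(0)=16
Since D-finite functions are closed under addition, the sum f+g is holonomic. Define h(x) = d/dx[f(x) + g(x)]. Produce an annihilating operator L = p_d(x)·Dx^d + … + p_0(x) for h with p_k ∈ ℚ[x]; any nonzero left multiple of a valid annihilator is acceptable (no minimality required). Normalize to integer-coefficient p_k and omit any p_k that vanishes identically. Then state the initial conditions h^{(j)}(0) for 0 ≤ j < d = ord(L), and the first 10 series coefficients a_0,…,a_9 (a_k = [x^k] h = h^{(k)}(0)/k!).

L = 24 + (14 + 48·x)·Dx + (1 + 7·x + 12·x^2)·Dx^2  (order 2).
h: a_k = 19, -73, 283, -1105, 4339, -17113, 67723, -268705, 1068259, -4253353, …
ICs: h(0) = 19, h′(0) = -73.

f: a_k = 0, 3, -9/2, 9, -81/4, 243/5, -243/2, 2187/7, -6561/8, 2187, …
g: a_k = 0, 16, -32, 256/3, -256, 4096/5, -8192/3, 65536/7, -32768, 1048576/9, …
Weyl lclm of L_f,L_g ⇒ L₀ (ord ≤ 4).
Differentiate: ansatz ord ≤ ord L₀ ⇒ L.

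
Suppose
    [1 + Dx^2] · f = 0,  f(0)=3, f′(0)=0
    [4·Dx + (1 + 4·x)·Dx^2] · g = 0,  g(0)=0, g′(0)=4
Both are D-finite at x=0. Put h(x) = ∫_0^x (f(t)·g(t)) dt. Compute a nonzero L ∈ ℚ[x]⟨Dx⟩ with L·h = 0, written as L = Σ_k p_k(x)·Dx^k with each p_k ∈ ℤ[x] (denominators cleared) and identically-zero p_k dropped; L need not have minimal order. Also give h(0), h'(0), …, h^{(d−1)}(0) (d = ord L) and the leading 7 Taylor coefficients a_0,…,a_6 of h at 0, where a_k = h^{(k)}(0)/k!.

L = (-147 - 144·x - 224·x^2 + 256·x^3 + 256·x^4)·Dx + (-56 - 160·x + 384·x^2 + 512·x^3)·Dx^2 + (-150 - 160·x - 192·x^2 + 512·x^3 + 512·x^4)·Dx^3 + (-56 - 160·x + 384·x^2 + 512·x^3)·Dx^4 + (-3 - 16·x + 32·x^2 + 256·x^3 + 256·x^4)·Dx^5  (order 5).
h: a_k = 0, 0, 6, -8, 29/2, -36, 1943/20, …
ICs: h(0) = 0, h′(0) = 0, h′′(0) = 12, h′′′(0) = -48, h′′′′(0) = 348.

f: a_k = 3, 0, -3/2, 0, 1/8, 0, -1/240, …
g: a_k = 0, 4, -8, 64/3, -64, 1024/5, -2048/3, …
h₀=f·g: eliminate ⇒ L₀, order ≤ 2·2.
Integrate: L := L₀·Dx.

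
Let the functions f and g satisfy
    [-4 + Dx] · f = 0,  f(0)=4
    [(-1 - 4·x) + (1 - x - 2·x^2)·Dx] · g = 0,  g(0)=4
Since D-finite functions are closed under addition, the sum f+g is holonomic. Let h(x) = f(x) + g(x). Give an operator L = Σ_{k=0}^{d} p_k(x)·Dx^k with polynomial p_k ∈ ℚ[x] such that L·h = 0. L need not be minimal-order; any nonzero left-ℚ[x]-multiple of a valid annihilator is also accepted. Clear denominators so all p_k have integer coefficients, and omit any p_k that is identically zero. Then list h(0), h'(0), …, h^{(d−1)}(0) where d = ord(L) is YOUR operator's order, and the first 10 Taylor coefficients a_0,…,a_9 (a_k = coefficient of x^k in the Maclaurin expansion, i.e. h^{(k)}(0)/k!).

L = (8 + 192·x^2 + 128·x^3) + (10 - 44·x - 72·x^2 + 64·x^3 + 64·x^4)·Dx + (-3 + 11·x + 6·x^2 - 24·x^3 - 16·x^4)·Dx^2  (order 2).
h: a_k = 8, 20, 44, 188/3, 260/3, 1772/15, 8764/45, 111196/315, 217508/315, 3875132/2835, …
ICs: h(0) = 8, h′(0) = 20.

f: a_k = 4, 16, 32, 128/3, 128/3, 512/15, 1024/45, 4096/315, 2048/315, 8192/2835, …
g: a_k = 4, 4, 12, 20, 44, 84, 172, 340, 684, 1364, …
h₀=f+g: left-lcm gives L₀, ord ≤ 2.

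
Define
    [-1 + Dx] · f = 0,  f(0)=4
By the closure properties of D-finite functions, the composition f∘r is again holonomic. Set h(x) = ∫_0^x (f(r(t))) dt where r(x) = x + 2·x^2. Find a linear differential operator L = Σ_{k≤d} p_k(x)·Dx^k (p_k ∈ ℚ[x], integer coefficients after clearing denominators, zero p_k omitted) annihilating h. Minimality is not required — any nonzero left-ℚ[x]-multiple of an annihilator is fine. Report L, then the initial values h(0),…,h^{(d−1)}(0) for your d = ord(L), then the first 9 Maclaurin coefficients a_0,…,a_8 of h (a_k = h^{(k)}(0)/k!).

f: a_k = 4, 4, 2, 2/3, 1/6, 1/30, 1/180, 1/1260, 1/10080, …
h₀=f(r): pull back L_f along r ⇒ L₀.
h=∫h₀ ⇒ L = L₀·Dx.
L = (-1 - 4·x)·Dx + Dx^2  (order 2).
h: a_k = 0, 4, 2, 10/3, 13/6, 73/30, 281/180, 1741/1260, 1697/2016, …
ICs: h(0) = 0, h′(0) = 4.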